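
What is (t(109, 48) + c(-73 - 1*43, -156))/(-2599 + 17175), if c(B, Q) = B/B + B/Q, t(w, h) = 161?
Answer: 6347/568464 ≈ 0.011165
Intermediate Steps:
c(B, Q) = 1 + B/Q
(t(109, 48) + c(-73 - 1*43, -156))/(-2599 + 17175) = (161 + ((-73 - 1*43) - 156)/(-156))/(-2599 + 17175) = (161 - ((-73 - 43) - 156)/156)/14576 = (161 - (-116 - 156)/156)*(1/14576) = (161 - 1/156*(-272))*(1/14576) = (161 + 68/39)*(1/14576) = (6347/39)*(1/14576) = 6347/568464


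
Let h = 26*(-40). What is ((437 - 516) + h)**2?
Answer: 1252161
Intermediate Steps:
h = -1040
((437 - 516) + h)**2 = ((437 - 516) - 1040)**2 = (-79 - 1040)**2 = (-1119)**2 = 1252161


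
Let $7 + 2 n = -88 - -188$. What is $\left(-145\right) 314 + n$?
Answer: $- \frac{90967}{2} \approx -45484.0$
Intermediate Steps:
$n = \frac{93}{2}$ ($n = - \frac{7}{2} + \frac{-88 - -188}{2} = - \frac{7}{2} + \frac{-88 + 188}{2} = - \frac{7}{2} + \frac{1}{2} \cdot 100 = - \frac{7}{2} + 50 = \frac{93}{2} \approx 46.5$)
$\left(-145\right) 314 + n = \left(-145\right) 314 + \frac{93}{2} = -45530 + \frac{93}{2} = - \frac{90967}{2}$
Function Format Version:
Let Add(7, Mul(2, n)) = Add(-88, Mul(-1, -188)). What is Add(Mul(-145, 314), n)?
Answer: Rational(-90967, 2) ≈ -45484.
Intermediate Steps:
n = Rational(93, 2) (n = Add(Rational(-7, 2), Mul(Rational(1, 2), Add(-88, Mul(-1, -188)))) = Add(Rational(-7, 2), Mul(Rational(1, 2), Add(-88, 188))) = Add(Rational(-7, 2), Mul(Rational(1, 2), 100)) = Add(Rational(-7, 2), 50) = Rational(93, 2) ≈ 46.500)
Add(Mul(-145, 314), n) = Add(Mul(-145, 314), Rational(93, 2)) = Add(-45530, Rational(93, 2)) = Rational(-90967, 2)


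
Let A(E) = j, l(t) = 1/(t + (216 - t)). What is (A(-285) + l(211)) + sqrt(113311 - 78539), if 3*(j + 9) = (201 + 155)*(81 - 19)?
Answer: 1587241/216 + 2*sqrt(8693) ≈ 7534.8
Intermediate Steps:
l(t) = 1/216
j = 22045/3 (j = -9 + ((201 + 155)*(81 - 19))/3 = -9 + (356*62)/3 = -9 + (1/3)*22072 = -9 + 22072/3 = 22045/3 ≈ 7348.3)
A(E) = 22045/3
(A(-285) + l(211)) + sqrt(113311 - 78539) = (22045/3 + 1/216) + sqrt(113311 - 78539) = 1587241/216 + sqrt(34772) = 1587241/216 + 2*sqrt(8693)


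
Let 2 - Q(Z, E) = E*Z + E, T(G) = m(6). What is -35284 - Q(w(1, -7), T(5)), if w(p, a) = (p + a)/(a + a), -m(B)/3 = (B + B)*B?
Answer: -249162/7 ≈ -35595.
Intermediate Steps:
m(B) = -6*B**2 (m(B) = -3*(B + B)*B = -3*2*B*B = -6*B**2)
T(G) = -216 (T(G) = -6*6**2 = -6*36 = -216)
w(p, a) = (a + p)/(2*a) (w(p, a) = (a + p)/((2*a)) = (a + p)*(1/(2*a)) = (a + p)/(2*a))
Q(Z, E) = 2 - E - E*Z (Q(Z, E) = 2 - (E*Z + E) = 2 - (E + E*Z) = 2 + (-E - E*Z) = 2 - E - E*Z)
-35284 - Q(w(1, -7), T(5)) = -35284 - (2 - 1*(-216) - 1*(-216)*(1/2)*(-7 + 1)/(-7)) = -35284 - (2 + 216 - 1*(-216)*(1/2)*(-1/7)*(-6)) = -35284 - (2 + 216 - 1*(-216)*3/7) = -35284 - (2 + 216 + 648/7) = -35284 - 1*2174/7 = -35284 - 2174/7 = -249162/7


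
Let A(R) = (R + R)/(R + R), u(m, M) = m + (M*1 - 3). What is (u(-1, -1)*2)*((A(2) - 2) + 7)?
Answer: -60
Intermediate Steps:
u(m, M) = -3 + M + m (u(m, M) = m + (M - 3) = m + (-3 + M) = -3 + M + m)
A(R) = 1 (A(R) = (2*R)/((2*R)) = (2*R)*(1/(2*R)) = 1)
(u(-1, -1)*2)*((A(2) - 2) + 7) = ((-3 - 1 - 1)*2)*((1 - 2) + 7) = (-5*2)*(-1 + 7) = -10*6 = -60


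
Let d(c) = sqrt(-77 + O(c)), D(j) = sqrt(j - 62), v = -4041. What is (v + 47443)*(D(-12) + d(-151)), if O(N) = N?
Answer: 43402*I*(sqrt(74) + 2*sqrt(57)) ≈ 1.0287e+6*I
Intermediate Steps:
D(j) = sqrt(-62 + j)
d(c) = sqrt(-77 + c)
(v + 47443)*(D(-12) + d(-151)) = (-4041 + 47443)*(sqrt(-62 - 12) + sqrt(-77 - 151)) = 43402*(sqrt(-74) + sqrt(-228)) = 43402*(I*sqrt(74) + 2*I*sqrt(57)) = 43402*I*sqrt(74) + 86804*I*sqrt(57)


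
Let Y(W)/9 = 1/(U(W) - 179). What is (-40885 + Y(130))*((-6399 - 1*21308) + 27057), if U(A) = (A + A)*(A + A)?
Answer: 1791729924400/67421 ≈ 2.6575e+7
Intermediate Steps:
U(A) = 4*A² (U(A) = (2*A)*(2*A) = 4*A²)
Y(W) = 9/(-179 + 4*W²) (Y(W) = 9/(4*W² - 179) = 9/(-179 + 4*W²))
(-40885 + Y(130))*((-6399 - 1*21308) + 27057) = (-40885 + 9/(-179 + 4*130²))*((-6399 - 1*21308) + 27057) = (-40885 + 9/(-179 + 4*16900))*((-6399 - 21308) + 27057) = (-40885 + 9/(-179 + 67600))*(-27707 + 27057) = (-40885 + 9/67421)*(-650) = -2756507576/67421*(-650) = 1791729924400/67421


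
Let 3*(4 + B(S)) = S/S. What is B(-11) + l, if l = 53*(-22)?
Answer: -3509/3 ≈ -1169.7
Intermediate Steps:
B(S) = -11/3 (B(S) = -4 + (S/S)/3 = -4 + (⅓)*1 = -4 + ⅓ = -11/3)
l = -1166
B(-11) + l = -11/3 - 1166 = -3509/3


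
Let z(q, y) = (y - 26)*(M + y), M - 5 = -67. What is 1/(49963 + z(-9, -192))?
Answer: 1/105335 ≈ 9.4935e-6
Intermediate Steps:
M = -62 (M = 5 - 67 = -62)
z(q, y) = (-62 + y)*(-26 + y) (z(q, y) = (y - 26)*(-62 + y) = (-26 + y)*(-62 + y) = (-62 + y)*(-26 + y))
1/(49963 + z(-9, -192)) = 1/(49963 + (1612 + (-192)² - 88*(-192))) = 1/(49963 + (1612 + 36864 + 16896)) = 1/(49963 + 55372) = 1/105335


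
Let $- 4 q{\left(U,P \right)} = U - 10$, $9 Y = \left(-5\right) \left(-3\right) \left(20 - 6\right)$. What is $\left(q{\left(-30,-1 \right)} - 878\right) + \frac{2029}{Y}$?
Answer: $- \frac{54673}{70} \approx -781.04$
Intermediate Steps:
$Y = \frac{70}{3}$ ($Y = \frac{\left(-5\right) \left(-3\right) \left(20 - 6\right)}{9} = \frac{15 \cdot 14}{9} = \frac{1}{9} \cdot 210 = \frac{70}{3} \approx 23.333$)
$q{\left(U,P \right)} = \frac{5}{2} - \frac{U}{4}$ ($q{\left(U,P \right)} = - \frac{U - 10}{4} = - \frac{-10 + U}{4} = \frac{5}{2} - \frac{U}{4}$)
$\left(q{\left(-30,-1 \right)} - 878\right) + \frac{2029}{Y} = \left(\left(\frac{5}{2} - - \frac{15}{2}\right) - 878\right) + \frac{2029}{\frac{70}{3}} = \left(\left(\frac{5}{2} + \frac{15}{2}\right) - 878\right) + 2029 \cdot \frac{3}{70} = \left(10 - 878\right) + \frac{6087}{70} = -868 + \frac{6087}{70} = - \frac{54673}{70}$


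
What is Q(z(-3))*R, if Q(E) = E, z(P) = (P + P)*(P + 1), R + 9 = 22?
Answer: 156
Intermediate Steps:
R = 13 (R = -9 + 22 = 13)
z(P) = 2*P*(1 + P) (z(P) = (2*P)*(1 + P) = 2*P*(1 + P))
Q(z(-3))*R = (2*(-3)*(1 - 3))*13 = (2*(-3)*(-2))*13 = 12*13 = 156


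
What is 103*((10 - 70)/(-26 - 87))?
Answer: 6180/113 ≈ 54.690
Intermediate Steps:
103*((10 - 70)/(-26 - 87)) = 103*(-60/(-113)) = 103*(-60*(-1/113)) = 103*(60/113) = 6180/113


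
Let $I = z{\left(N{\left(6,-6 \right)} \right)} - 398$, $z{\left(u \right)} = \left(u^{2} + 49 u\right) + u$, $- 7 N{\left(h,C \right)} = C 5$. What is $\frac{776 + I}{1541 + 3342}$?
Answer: $\frac{29922}{239267} \approx 0.12506$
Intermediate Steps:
$N{\left(h,C \right)} = - \frac{5 C}{7}$ ($N{\left(h,C \right)} = - \frac{C 5}{7} = - \frac{5 C}{7}$)
$z{\left(u \right)} = u^{2} + 50 u$
$I = - \frac{8102}{49}$ ($I = \left(- \frac{5}{7}\right) \left(-6\right) \left(50 - - \frac{30}{7}\right) - 398 = \frac{30 \left(50 + \frac{30}{7}\right)}{7} - 398 = \frac{30}{7} \cdot \frac{380}{7} - 398 = \frac{11400}{49} - 398 = - \frac{8102}{49} \approx -165.35$)
$\frac{776 + I}{1541 + 3342} = \frac{776 - \frac{8102}{49}}{1541 + 3342} = \frac{29922}{49 \cdot 4883} = \frac{29922}{49} \cdot \frac{1}{4883} = \frac{29922}{239267}$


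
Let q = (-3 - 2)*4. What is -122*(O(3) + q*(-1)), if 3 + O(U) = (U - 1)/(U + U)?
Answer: -6344/3 ≈ -2114.7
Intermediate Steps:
O(U) = -3 + (-1 + U)/(2*U) (O(U) = -3 + (U - 1)/(U + U) = -3 + (-1 + U)/((2*U)) = -3 + (-1 + U)*(1/(2*U)) = -3 + (-1 + U)/(2*U))
q = -20 (q = -5*4 = -20)
-122*(O(3) + q*(-1)) = -122*((½)*(-1 - 5*3)/3 - 20*(-1)) = -122*((½)*(⅓)*(-1 - 15) + 20) = -122*((½)*(⅓)*(-16) + 20) = -122*(-8/3 + 20) = -122*52/3 = -6344/3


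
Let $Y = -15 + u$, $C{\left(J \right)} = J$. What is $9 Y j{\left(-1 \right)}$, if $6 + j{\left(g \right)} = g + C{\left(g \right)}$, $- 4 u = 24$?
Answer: $1512$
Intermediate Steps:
$u = -6$ ($u = \left(- \frac{1}{4}\right) 24 = -6$)
$j{\left(g \right)} = -6 + 2 g$ ($j{\left(g \right)} = -6 + \left(g + g\right) = -6 + 2 g$)
$Y = -21$ ($Y = -15 - 6 = -21$)
$9 Y j{\left(-1 \right)} = 9 \left(-21\right) \left(-6 + 2 \left(-1\right)\right) = - 189 \left(-6 - 2\right) = \left(-189\right) \left(-8\right) = 1512$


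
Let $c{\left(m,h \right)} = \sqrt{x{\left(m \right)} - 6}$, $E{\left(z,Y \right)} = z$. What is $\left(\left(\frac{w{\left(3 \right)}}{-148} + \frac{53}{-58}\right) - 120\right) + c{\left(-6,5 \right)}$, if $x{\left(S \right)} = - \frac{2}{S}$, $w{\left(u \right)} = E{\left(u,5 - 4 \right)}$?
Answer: $- \frac{519049}{4292} + \frac{i \sqrt{51}}{3} \approx -120.93 + 2.3805 i$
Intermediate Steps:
$w{\left(u \right)} = u$
$c{\left(m,h \right)} = \sqrt{-6 - \frac{2}{m}}$ ($c{\left(m,h \right)} = \sqrt{- \frac{2}{m} - 6} = \sqrt{-6 - \frac{2}{m}}$)
$\left(\left(\frac{w{\left(3 \right)}}{-148} + \frac{53}{-58}\right) - 120\right) + c{\left(-6,5 \right)} = \left(\left(\frac{3}{-148} + \frac{53}{-58}\right) - 120\right) + \sqrt{-6 - \frac{2}{-6}} = \left(\left(3 \left(- \frac{1}{148}\right) + 53 \left(- \frac{1}{58}\right)\right) - 120\right) + \sqrt{-6 - - \frac{1}{3}} = \left(\left(- \frac{3}{148} - \frac{53}{58}\right) - 120\right) + \sqrt{-6 + \frac{1}{3}} = \left(- \frac{4009}{4292} - 120\right) + \sqrt{- \frac{17}{3}} = - \frac{519049}{4292} + \frac{i \sqrt{51}}{3}$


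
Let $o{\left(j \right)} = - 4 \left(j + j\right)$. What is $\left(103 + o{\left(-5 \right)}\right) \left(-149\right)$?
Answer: $-21307$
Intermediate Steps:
$o{\left(j \right)} = - 8 j$ ($o{\left(j \right)} = - 4 \cdot 2 j = - 8 j$)
$\left(103 + o{\left(-5 \right)}\right) \left(-149\right) = \left(103 - -40\right) \left(-149\right) = \left(103 + 40\right) \left(-149\right) = 143 \left(-149\right) = -21307$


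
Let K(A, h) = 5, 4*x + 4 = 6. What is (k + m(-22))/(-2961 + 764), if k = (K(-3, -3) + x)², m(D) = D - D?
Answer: -121/8788 ≈ -0.013769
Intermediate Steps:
m(D) = 0
x = ½ (x = -1 + (¼)*6 = -1 + 3/2 = ½ ≈ 0.50000)
k = 121/4 (k = (5 + ½)² = (11/2)² = 121/4 ≈ 30.250)
(k + m(-22))/(-2961 + 764) = (121/4 + 0)/(-2961 + 764) = (121/4)/(-2197) = (121/4)*(-1/2197) = -121/8788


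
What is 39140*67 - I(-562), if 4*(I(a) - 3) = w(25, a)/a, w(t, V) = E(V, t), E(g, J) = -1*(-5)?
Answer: 5895103501/2248 ≈ 2.6224e+6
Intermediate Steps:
E(g, J) = 5
w(t, V) = 5
I(a) = 3 + 5/(4*a) (I(a) = 3 + (5/a)/4 = 3 + 5/(4*a))
39140*67 - I(-562) = 39140*67 - (3 + (5/4)/(-562)) = 2622380 - (3 + (5/4)*(-1/562)) = 2622380 - (3 - 5/2248) = 2622380 - 1*6739/2248 = 2622380 - 6739/2248 = 5895103501/2248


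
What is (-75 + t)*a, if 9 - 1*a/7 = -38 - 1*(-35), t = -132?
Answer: -17388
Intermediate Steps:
a = 84 (a = 63 - 7*(-38 - 1*(-35)) = 63 - 7*(-38 + 35) = 63 - 7*(-3) = 63 + 21 = 84)
(-75 + t)*a = (-75 - 132)*84 = -207*84 = -17388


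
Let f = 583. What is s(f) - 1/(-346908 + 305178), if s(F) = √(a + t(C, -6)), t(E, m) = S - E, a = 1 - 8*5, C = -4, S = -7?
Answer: 1/41730 + I*√42 ≈ 2.3964e-5 + 6.4807*I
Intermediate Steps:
a = -39 (a = 1 - 40 = -39)
t(E, m) = -7 - E
s(F) = I*√42 (s(F) = √(-39 + (-7 - 1*(-4))) = √(-39 + (-7 + 4)) = √(-39 - 3) = √(-42) = I*√42)
s(f) - 1/(-346908 + 305178) = I*√42 - 1/(-346908 + 305178) = I*√42 - 1/(-41730) = I*√42 - 1*(-1/41730) = I*√42 + 1/41730 = 1/41730 + I*√42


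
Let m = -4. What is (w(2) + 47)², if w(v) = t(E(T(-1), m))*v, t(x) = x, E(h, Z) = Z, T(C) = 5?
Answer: 1521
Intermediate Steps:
w(v) = -4*v
(w(2) + 47)² = (-4*2 + 47)² = (-8 + 47)² = 39² = 1521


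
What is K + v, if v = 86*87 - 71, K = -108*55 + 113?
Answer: 1584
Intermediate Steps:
K = -5827 (K = -5940 + 113 = -5827)
v = 7411 (v = 7482 - 71 = 7411)
K + v = -5827 + 7411 = 1584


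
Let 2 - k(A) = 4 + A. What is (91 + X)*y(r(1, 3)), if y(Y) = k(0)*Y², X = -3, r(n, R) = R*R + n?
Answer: -17600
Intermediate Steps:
k(A) = -2 - A (k(A) = 2 - (4 + A) = 2 + (-4 - A) = -2 - A)
r(n, R) = n + R² (r(n, R) = R² + n = n + R²)
y(Y) = -2*Y² (y(Y) = (-2 - 1*0)*Y² = (-2 + 0)*Y² = -2*Y²)
(91 + X)*y(r(1, 3)) = (91 - 3)*(-2*(1 + 3²)²) = 88*(-2*(1 + 9)²) = 88*(-2*10²) = 88*(-2*100) = 88*(-200) = -17600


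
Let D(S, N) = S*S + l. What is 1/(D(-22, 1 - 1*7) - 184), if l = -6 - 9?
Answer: 1/285 ≈ 0.0035088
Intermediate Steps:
l = -15
D(S, N) = -15 + S² (D(S, N) = S*S - 15 = S² - 15 = -15 + S²)
1/(D(-22, 1 - 1*7) - 184) = 1/((-15 + (-22)²) - 184) = 1/((-15 + 484) - 184) = 1/(469 - 184) = 1/285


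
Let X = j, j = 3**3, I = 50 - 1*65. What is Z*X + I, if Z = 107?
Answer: 2874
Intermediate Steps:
I = -15 (I = 50 - 65 = -15)
j = 27
X = 27
Z*X + I = 107*27 - 15 = 2889 - 15 = 2874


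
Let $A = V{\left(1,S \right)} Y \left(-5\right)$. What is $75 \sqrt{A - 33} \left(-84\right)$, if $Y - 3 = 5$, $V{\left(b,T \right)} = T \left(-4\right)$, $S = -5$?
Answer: $- 44100 i \sqrt{17} \approx - 1.8183 \cdot 10^{5} i$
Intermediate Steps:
$V{\left(b,T \right)} = - 4 T$
$Y = 8$ ($Y = 3 + 5 = 8$)
$A = -800$ ($A = \left(-4\right) \left(-5\right) 8 \left(-5\right) = 20 \cdot 8 \left(-5\right) = 160 \left(-5\right) = -800$)
$75 \sqrt{A - 33} \left(-84\right) = 75 \sqrt{-800 - 33} \left(-84\right) = 75 \sqrt{-833} \left(-84\right) = 75 \cdot 7 i \sqrt{17} \left(-84\right) = 525 i \sqrt{17} \left(-84\right) = - 44100 i \sqrt{17}$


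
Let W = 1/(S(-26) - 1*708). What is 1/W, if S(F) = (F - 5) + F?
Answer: -765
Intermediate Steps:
S(F) = -5 + 2*F (S(F) = (-5 + F) + F = -5 + 2*F)
W = -1/765 (W = 1/((-5 + 2*(-26)) - 1*708) = 1/((-5 - 52) - 708) = 1/(-57 - 708) = 1/(-765) = -1/765 ≈ -0.0013072)
1/W = 1/(-1/765) = -765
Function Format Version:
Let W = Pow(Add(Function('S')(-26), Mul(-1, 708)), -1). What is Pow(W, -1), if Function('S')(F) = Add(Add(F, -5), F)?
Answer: -765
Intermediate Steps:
Function('S')(F) = Add(-5, Mul(2, F)) (Function('S')(F) = Add(Add(-5, F), F) = Add(-5, Mul(2, F)))
W = Rational(-1, 765) (W = Pow(Add(Add(-5, Mul(2, -26)), Mul(-1, 708)), -1) = Pow(Add(Add(-5, -52), -708), -1) = Pow(Add(-57, -708), -1) = Pow(-765, -1) = Rational(-1, 765) ≈ -0.0013072)
Pow(W, -1) = Pow(Rational(-1, 765), -1) = -765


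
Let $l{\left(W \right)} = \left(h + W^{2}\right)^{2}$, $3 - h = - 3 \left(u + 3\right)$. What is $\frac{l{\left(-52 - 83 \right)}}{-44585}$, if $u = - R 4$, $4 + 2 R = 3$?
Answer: $- \frac{332807049}{44585} \approx -7464.6$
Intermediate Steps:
$R = - \frac{1}{2}$ ($R = -2 + \frac{1}{2} \cdot 3 = -2 + \frac{3}{2} = - \frac{1}{2} \approx -0.5$)
$u = 2$ ($u = \left(-1\right) \left(- \frac{1}{2}\right) 4 = \frac{1}{2} \cdot 4 = 2$)
$h = 18$ ($h = 3 - - 3 \left(2 + 3\right) = 3 - \left(-3\right) 5 = 3 - -15 = 3 + 15 = 18$)
$l{\left(W \right)} = \left(18 + W^{2}\right)^{2}$
$\frac{l{\left(-52 - 83 \right)}}{-44585} = \frac{\left(18 + \left(-52 - 83\right)^{2}\right)^{2}}{-44585} = \left(18 + \left(-52 - 83\right)^{2}\right)^{2} \left(- \frac{1}{44585}\right) = \left(18 + \left(-135\right)^{2}\right)^{2} \left(- \frac{1}{44585}\right) = \left(18 + 18225\right)^{2} \left(- \frac{1}{44585}\right) = 18243^{2} \left(- \frac{1}{44585}\right) = 332807049 \left(- \frac{1}{44585}\right) = - \frac{332807049}{44585}$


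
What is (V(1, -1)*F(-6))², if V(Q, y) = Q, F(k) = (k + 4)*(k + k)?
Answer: 576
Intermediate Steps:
F(k) = 2*k*(4 + k) (F(k) = (4 + k)*(2*k) = 2*k*(4 + k))
(V(1, -1)*F(-6))² = (1*(2*(-6)*(4 - 6)))² = (1*(2*(-6)*(-2)))² = (1*24)² = 24² = 576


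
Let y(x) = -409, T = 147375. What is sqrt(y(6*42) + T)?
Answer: sqrt(146966) ≈ 383.36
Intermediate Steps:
sqrt(y(6*42) + T) = sqrt(-409 + 147375) = sqrt(146966)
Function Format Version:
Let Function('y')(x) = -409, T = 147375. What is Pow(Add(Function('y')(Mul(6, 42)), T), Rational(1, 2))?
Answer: Pow(146966, Rational(1, 2)) ≈ 383.36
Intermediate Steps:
Pow(Add(Function('y')(Mul(6, 42)), T), Rational(1, 2)) = Pow(Add(-409, 147375), Rational(1, 2)) = Pow(146966, Rational(1, 2))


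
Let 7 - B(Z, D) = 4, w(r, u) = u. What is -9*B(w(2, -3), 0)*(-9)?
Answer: 243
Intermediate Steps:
B(Z, D) = 3 (B(Z, D) = 7 - 1*4 = 7 - 4 = 3)
-9*B(w(2, -3), 0)*(-9) = -9*3*(-9) = -27*(-9) = 243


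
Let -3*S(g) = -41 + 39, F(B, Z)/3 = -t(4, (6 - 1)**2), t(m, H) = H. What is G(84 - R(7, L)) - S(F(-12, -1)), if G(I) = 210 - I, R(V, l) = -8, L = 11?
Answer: 352/3 ≈ 117.33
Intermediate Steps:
F(B, Z) = -75 (F(B, Z) = 3*(-(6 - 1)**2) = 3*(-1*5**2) = 3*(-1*25) = 3*(-25) = -75)
S(g) = 2/3 (S(g) = -(-41 + 39)/3 = -1/3*(-2) = 2/3)
G(84 - R(7, L)) - S(F(-12, -1)) = (210 - (84 - 1*(-8))) - 1*2/3 = (210 - (84 + 8)) - 2/3 = (210 - 1*92) - 2/3 = (210 - 92) - 2/3 = 118 - 2/3 = 352/3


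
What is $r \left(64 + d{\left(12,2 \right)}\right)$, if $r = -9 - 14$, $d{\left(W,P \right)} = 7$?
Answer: $-1633$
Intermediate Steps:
$r = -23$ ($r = -9 - 14 = -23$)
$r \left(64 + d{\left(12,2 \right)}\right) = - 23 \left(64 + 7\right) = \left(-23\right) 71 = -1633$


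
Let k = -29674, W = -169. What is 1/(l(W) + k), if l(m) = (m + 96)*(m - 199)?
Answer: -1/2810 ≈ -0.00035587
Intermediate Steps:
l(m) = (-199 + m)*(96 + m) (l(m) = (96 + m)*(-199 + m) = (-199 + m)*(96 + m))
1/(l(W) + k) = 1/((-19104 + (-169)**2 - 103*(-169)) - 29674) = 1/((-19104 + 28561 + 17407) - 29674) = 1/(26864 - 29674) = 1/(-2810) = -1/2810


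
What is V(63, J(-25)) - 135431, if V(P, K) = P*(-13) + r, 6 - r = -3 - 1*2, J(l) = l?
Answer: -136239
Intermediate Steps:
r = 11 (r = 6 - (-3 - 1*2) = 6 - (-3 - 2) = 6 - 1*(-5) = 6 + 5 = 11)
V(P, K) = 11 - 13*P (V(P, K) = P*(-13) + 11 = -13*P + 11 = 11 - 13*P)
V(63, J(-25)) - 135431 = (11 - 13*63) - 135431 = (11 - 819) - 135431 = -808 - 135431 = -136239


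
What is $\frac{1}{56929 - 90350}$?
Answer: $- \frac{1}{33421} \approx -2.9921 \cdot 10^{-5}$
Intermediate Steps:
$\frac{1}{56929 - 90350} = \frac{1}{-33421} = - \frac{1}{33421}$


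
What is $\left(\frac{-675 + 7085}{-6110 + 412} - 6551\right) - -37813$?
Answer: $\frac{89062233}{2849} \approx 31261.0$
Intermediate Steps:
$\left(\frac{-675 + 7085}{-6110 + 412} - 6551\right) - -37813 = \left(\frac{6410}{-5698} - 6551\right) + 37813 = \left(6410 \left(- \frac{1}{5698}\right) - 6551\right) + 37813 = \left(- \frac{3205}{2849} - 6551\right) + 37813 = - \frac{18667004}{2849} + 37813 = \frac{89062233}{2849}$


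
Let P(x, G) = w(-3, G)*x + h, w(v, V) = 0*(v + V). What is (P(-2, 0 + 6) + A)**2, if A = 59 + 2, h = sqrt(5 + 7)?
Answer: 3733 + 244*sqrt(3) ≈ 4155.6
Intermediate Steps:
w(v, V) = 0 (w(v, V) = 0*(V + v) = 0)
h = 2*sqrt(3) (h = sqrt(12) = 2*sqrt(3) ≈ 3.4641)
P(x, G) = 2*sqrt(3) (P(x, G) = 0*x + 2*sqrt(3) = 0 + 2*sqrt(3) = 2*sqrt(3))
A = 61
(P(-2, 0 + 6) + A)**2 = (2*sqrt(3) + 61)**2 = (61 + 2*sqrt(3))**2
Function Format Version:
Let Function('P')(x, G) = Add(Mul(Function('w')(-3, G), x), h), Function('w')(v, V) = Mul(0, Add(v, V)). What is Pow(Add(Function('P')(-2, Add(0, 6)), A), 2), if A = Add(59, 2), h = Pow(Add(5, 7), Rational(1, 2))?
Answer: Add(3733, Mul(244, Pow(3, Rational(1, 2)))) ≈ 4155.6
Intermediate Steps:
Function('w')(v, V) = 0 (Function('w')(v, V) = Mul(0, Add(V, v)) = 0)
h = Mul(2, Pow(3, Rational(1, 2))) (h = Pow(12, Rational(1, 2)) = Mul(2, Pow(3, Rational(1, 2))) ≈ 3.4641)
Function('P')(x, G) = Mul(2, Pow(3, Rational(1, 2))) (Function('P')(x, G) = Add(Mul(0, x), Mul(2, Pow(3, Rational(1, 2)))) = Add(0, Mul(2, Pow(3, Rational(1, 2)))) = Mul(2, Pow(3, Rational(1, 2))))
A = 61
Pow(Add(Function('P')(-2, Add(0, 6)), A), 2) = Pow(Add(Mul(2, Pow(3, Rational(1, 2))), 61), 2) = Pow(Add(61, Mul(2, Pow(3, Rational(1, 2)))), 2)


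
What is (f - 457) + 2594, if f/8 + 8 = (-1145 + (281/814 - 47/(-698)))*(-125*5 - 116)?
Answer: 964072465347/142043 ≈ 6.7872e+6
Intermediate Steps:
f = 963768919456/142043 (f = -64 + 8*((-1145 + (281/814 - 47/(-698)))*(-125*5 - 116)) = -64 + 8*((-1145 + (281*(1/814) - 47*(-1/698)))*(-625 - 116)) = -64 + 8*((-1145 + (281/814 + 47/698))*(-741)) = -64 + 8*((-1145 + 58599/142043)*(-741)) = -64 + 8*(-162580636/142043*(-741)) = -64 + 8*(120472251276/142043) = -64 + 963778010208/142043 = 963768919456/142043 ≈ 6.7850e+6)
(f - 457) + 2594 = (963768919456/142043 - 457) + 2594 = 963704005805/142043 + 2594 = 964072465347/142043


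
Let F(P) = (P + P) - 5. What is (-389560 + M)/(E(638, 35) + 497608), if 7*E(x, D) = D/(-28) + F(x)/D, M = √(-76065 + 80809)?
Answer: -381768800/487660749 + 1960*√1186/487660749 ≈ -0.78272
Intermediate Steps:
M = 2*√1186 (M = √4744 = 2*√1186 ≈ 68.877)
F(P) = -5 + 2*P (F(P) = 2*P - 5 = -5 + 2*P)
E(x, D) = -D/196 + (-5 + 2*x)/(7*D) (E(x, D) = (D/(-28) + (-5 + 2*x)/D)/7 = (D*(-1/28) + (-5 + 2*x)/D)/7 = (-D/28 + (-5 + 2*x)/D)/7 = -D/196 + (-5 + 2*x)/(7*D))
(-389560 + M)/(E(638, 35) + 497608) = (-389560 + 2*√1186)/((1/196)*(-140 - 1*35² + 56*638)/35 + 497608) = (-389560 + 2*√1186)/((1/196)*(1/35)*(-140 - 1*1225 + 35728) + 497608) = (-389560 + 2*√1186)/((1/196)*(1/35)*(-140 - 1225 + 35728) + 497608) = (-389560 + 2*√1186)/((1/196)*(1/35)*34363 + 497608) = (-389560 + 2*√1186)/(4909/980 + 497608) = (-389560 + 2*√1186)/(487660749/980) = (-389560 + 2*√1186)*(980/487660749) = -381768800/487660749 + 1960*√1186/487660749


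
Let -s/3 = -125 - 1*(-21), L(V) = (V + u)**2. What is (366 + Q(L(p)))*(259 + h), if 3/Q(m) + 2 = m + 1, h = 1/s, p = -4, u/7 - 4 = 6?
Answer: 42934710599/452920 ≈ 94795.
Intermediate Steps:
u = 70 (u = 28 + 7*6 = 28 + 42 = 70)
L(V) = (70 + V)**2 (L(V) = (V + 70)**2 = (70 + V)**2)
s = 312 (s = -3*(-125 - 1*(-21)) = -3*(-125 + 21) = -3*(-104) = 312)
h = 1/312 ≈ 0.0032051
Q(m) = 3/(-1 + m) (Q(m) = 3/(-2 + (m + 1)) = 3/(-2 + (1 + m)) = 3/(-1 + m))
(366 + Q(L(p)))*(259 + h) = (366 + 3/(-1 + (70 - 4)**2))*(259 + 1/312) = (366 + 3/(-1 + 66**2))*(80809/312) = (366 + 3/(-1 + 4356))*(80809/312) = (366 + 3/4355)*(80809/312) = (1593933/4355)*(80809/312) = 42934710599/452920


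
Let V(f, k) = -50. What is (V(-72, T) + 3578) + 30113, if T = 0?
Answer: 33641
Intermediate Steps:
(V(-72, T) + 3578) + 30113 = (-50 + 3578) + 30113 = 3528 + 30113 = 33641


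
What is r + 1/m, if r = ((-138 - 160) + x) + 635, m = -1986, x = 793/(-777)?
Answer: 57606271/171458 ≈ 335.98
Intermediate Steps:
x = -793/777 (x = 793*(-1/777) = -793/777 ≈ -1.0206)
r = 261056/777 (r = ((-138 - 160) - 793/777) + 635 = (-298 - 793/777) + 635 = -232339/777 + 635 = 261056/777 ≈ 335.98)
r + 1/m = 261056/777 + 1/(-1986) = 261056/777 - 1/1986 = 57606271/171458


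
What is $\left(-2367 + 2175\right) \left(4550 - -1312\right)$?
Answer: $-1125504$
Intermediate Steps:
$\left(-2367 + 2175\right) \left(4550 - -1312\right) = - 192 \left(4550 + 1312\right) = \left(-192\right) 5862 = -1125504$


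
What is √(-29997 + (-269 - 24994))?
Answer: 6*I*√1535 ≈ 235.07*I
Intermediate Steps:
√(-29997 + (-269 - 24994)) = √(-29997 - 25263) = √(-55260) = 6*I*√1535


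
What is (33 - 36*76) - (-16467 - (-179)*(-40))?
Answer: 20924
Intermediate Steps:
(33 - 36*76) - (-16467 - (-179)*(-40)) = (33 - 2736) - (-16467 - 1*7160) = -2703 - (-16467 - 7160) = -2703 - 1*(-23627) = -2703 + 23627 = 20924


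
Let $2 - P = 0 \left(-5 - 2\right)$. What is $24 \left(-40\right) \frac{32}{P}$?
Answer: $-15360$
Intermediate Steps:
$P = 2$ ($P = 2 - 0 \left(-5 - 2\right) = 2 - 0 \left(-7\right) = 2 - 0 = 2 + 0 = 2$)
$24 \left(-40\right) \frac{32}{P} = 24 \left(-40\right) \frac{32}{2} = - 960 \cdot 32 \cdot \frac{1}{2} = \left(-960\right) 16 = -15360$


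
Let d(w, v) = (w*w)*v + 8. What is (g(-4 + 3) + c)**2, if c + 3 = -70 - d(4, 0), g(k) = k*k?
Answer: 6400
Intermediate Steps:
d(w, v) = 8 + v*w**2 (d(w, v) = w**2*v + 8 = v*w**2 + 8 = 8 + v*w**2)
g(k) = k**2
c = -81 (c = -3 + (-70 - (8 + 0*4**2)) = -3 + (-70 - (8 + 0*16)) = -3 + (-70 - (8 + 0)) = -3 + (-70 - 1*8) = -3 + (-70 - 8) = -3 - 78 = -81)
(g(-4 + 3) + c)**2 = ((-4 + 3)**2 - 81)**2 = ((-1)**2 - 81)**2 = (1 - 81)**2 = (-80)**2 = 6400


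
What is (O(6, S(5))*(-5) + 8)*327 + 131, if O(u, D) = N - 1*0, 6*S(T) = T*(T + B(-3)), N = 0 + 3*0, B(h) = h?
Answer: 2747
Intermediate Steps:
N = 0 (N = 0 + 0 = 0)
S(T) = T*(-3 + T)/6 (S(T) = (T*(T - 3))/6 = (T*(-3 + T))/6 = T*(-3 + T)/6)
O(u, D) = 0 (O(u, D) = 0 - 1*0 = 0 + 0 = 0)
(O(6, S(5))*(-5) + 8)*327 + 131 = (0*(-5) + 8)*327 + 131 = (0 + 8)*327 + 131 = 8*327 + 131 = 2616 + 131 = 2747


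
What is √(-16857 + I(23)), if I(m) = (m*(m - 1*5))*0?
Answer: 3*I*√1873 ≈ 129.83*I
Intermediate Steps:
I(m) = 0 (I(m) = (m*(m - 5))*0 = (m*(-5 + m))*0 = 0)
√(-16857 + I(23)) = √(-16857 + 0) = √(-16857) = 3*I*√1873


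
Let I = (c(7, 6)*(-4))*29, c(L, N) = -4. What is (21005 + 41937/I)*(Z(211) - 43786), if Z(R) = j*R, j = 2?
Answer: -106114494137/116 ≈ -9.1478e+8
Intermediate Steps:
Z(R) = 2*R
I = 464 (I = -4*(-4)*29 = 16*29 = 464)
(21005 + 41937/I)*(Z(211) - 43786) = (21005 + 41937/464)*(2*211 - 43786) = (21005 + 41937*(1/464))*(422 - 43786) = (21005 + 41937/464)*(-43364) = (9788257/464)*(-43364) = -106114494137/116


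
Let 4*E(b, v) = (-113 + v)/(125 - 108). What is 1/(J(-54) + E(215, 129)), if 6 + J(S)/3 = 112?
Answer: 17/5410 ≈ 0.0031423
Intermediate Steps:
J(S) = 318 (J(S) = -18 + 3*112 = -18 + 336 = 318)
E(b, v) = -113/68 + v/68 (E(b, v) = ((-113 + v)/(125 - 108))/4 = ((-113 + v)/17)/4 = ((-113 + v)*(1/17))/4 = (-113/17 + v/17)/4 = -113/68 + v/68)
1/(J(-54) + E(215, 129)) = 1/(318 + (-113/68 + (1/68)*129)) = 1/(318 + (-113/68 + 129/68)) = 1/(318 + 4/17) = 1/(5410/17) = 17/5410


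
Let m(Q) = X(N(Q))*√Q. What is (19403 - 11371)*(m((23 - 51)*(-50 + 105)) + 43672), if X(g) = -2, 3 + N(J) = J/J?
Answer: 350773504 - 32128*I*√385 ≈ 3.5077e+8 - 6.304e+5*I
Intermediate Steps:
N(J) = -2 (N(J) = -3 + J/J = -3 + 1 = -2)
m(Q) = -2*√Q
(19403 - 11371)*(m((23 - 51)*(-50 + 105)) + 43672) = (19403 - 11371)*(-2*√(-50 + 105)*√(23 - 51) + 43672) = 8032*(-2*2*I*√385 + 43672) = 8032*(-4*I*√385 + 43672) = 8032*(43672 - 4*I*√385) = 350773504 - 32128*I*√385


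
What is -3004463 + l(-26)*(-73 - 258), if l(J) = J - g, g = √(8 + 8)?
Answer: -2994533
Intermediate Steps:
g = 4 (g = √16 = 4)
l(J) = -4 + J (l(J) = J - 1*4 = J - 4 = -4 + J)
-3004463 + l(-26)*(-73 - 258) = -3004463 + (-4 - 26)*(-73 - 258) = -3004463 - 30*(-331) = -3004463 + 9930 = -2994533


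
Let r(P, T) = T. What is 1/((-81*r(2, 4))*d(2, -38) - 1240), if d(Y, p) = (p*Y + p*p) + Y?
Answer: -1/445120 ≈ -2.2466e-6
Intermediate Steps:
d(Y, p) = Y + p² + Y*p (d(Y, p) = (Y*p + p²) + Y = (p² + Y*p) + Y = Y + p² + Y*p)
1/((-81*r(2, 4))*d(2, -38) - 1240) = 1/((-81*4)*(2 + (-38)² + 2*(-38)) - 1240) = 1/(-324*(2 + 1444 - 76) - 1240) = 1/(-324*1370 - 1240) = 1/(-443880 - 1240) = 1/(-445120) = -1/445120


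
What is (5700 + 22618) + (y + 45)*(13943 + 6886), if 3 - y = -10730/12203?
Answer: 12769521500/12203 ≈ 1.0464e+6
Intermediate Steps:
y = 47339/12203 (y = 3 - (-10730)/12203 = 3 - 1*(-10730/12203) = 3 + 10730/12203 = 47339/12203 ≈ 3.8793)
(5700 + 22618) + (y + 45)*(13943 + 6886) = (5700 + 22618) + (47339/12203 + 45)*(13943 + 6886) = 28318 + (596474/12203)*20829 = 28318 + 12423956946/12203 = 12769521500/12203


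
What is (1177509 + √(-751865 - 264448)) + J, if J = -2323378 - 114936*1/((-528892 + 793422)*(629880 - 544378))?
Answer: -6479271588825769/5654461015 + I*√1016313 ≈ -1.1459e+6 + 1008.1*I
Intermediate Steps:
J = -13137450324137404/5654461015 (J = -2323378 - 114936/(85502*264530) = -2323378 - 114936/22617844060 = -2323378 - 114936*1/22617844060 = -2323378 - 28734/5654461015 = -13137450324137404/5654461015 ≈ -2.3234e+6)
(1177509 + √(-751865 - 264448)) + J = (1177509 + √(-751865 - 264448)) - 13137450324137404/5654461015 = (1177509 + √(-1016313)) - 13137450324137404/5654461015 = (1177509 + I*√1016313) - 13137450324137404/5654461015 = -6479271588825769/5654461015 + I*√1016313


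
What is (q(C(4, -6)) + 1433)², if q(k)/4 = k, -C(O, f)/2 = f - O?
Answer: 2289169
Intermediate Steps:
C(O, f) = -2*f + 2*O (C(O, f) = -2*(f - O) = -2*f + 2*O)
q(k) = 4*k
(q(C(4, -6)) + 1433)² = (4*(-2*(-6) + 2*4) + 1433)² = (4*(12 + 8) + 1433)² = (4*20 + 1433)² = (80 + 1433)² = 1513² = 2289169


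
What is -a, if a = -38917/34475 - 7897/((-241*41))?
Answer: 112289802/340647475 ≈ 0.32964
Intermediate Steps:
a = -112289802/340647475 (a = -38917*1/34475 - 7897/(-9881) = -38917/34475 - 7897*(-1/9881) = -38917/34475 + 7897/9881 = -112289802/340647475 ≈ -0.32964)
-a = -1*(-112289802/340647475) = 112289802/340647475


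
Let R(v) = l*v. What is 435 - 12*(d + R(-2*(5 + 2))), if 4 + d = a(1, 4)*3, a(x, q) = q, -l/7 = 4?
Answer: -4365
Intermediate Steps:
l = -28 (l = -7*4 = -28)
d = 8 (d = -4 + 4*3 = -4 + 12 = 8)
R(v) = -28*v
435 - 12*(d + R(-2*(5 + 2))) = 435 - 12*(8 - (-56)*(5 + 2)) = 435 - 12*(8 - (-56)*7) = 435 - 12*(8 - 28*(-14)) = 435 - 12*(8 + 392) = 435 - 12*400 = 435 - 1*4800 = 435 - 4800 = -4365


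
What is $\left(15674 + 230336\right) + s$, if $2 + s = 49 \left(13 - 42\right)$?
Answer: $244587$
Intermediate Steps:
$s = -1423$ ($s = -2 + 49 \left(13 - 42\right) = -2 + 49 \left(-29\right) = -2 - 1421 = -1423$)
$\left(15674 + 230336\right) + s = \left(15674 + 230336\right) - 1423 = 246010 - 1423 = 244587$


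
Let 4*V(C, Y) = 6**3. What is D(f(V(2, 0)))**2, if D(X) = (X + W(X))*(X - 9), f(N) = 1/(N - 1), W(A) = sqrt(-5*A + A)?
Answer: -47807536/7890481 + 906304*I*sqrt(53)/7890481 ≈ -6.0589 + 0.8362*I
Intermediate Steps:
W(A) = 2*sqrt(-A) (W(A) = sqrt(-4*A) = 2*sqrt(-A))
V(C, Y) = 54 (V(C, Y) = (1/4)*6**3 = (1/4)*216 = 54)
f(N) = 1/(-1 + N)
D(X) = (-9 + X)*(X + 2*sqrt(-X)) (D(X) = (X + 2*sqrt(-X))*(X - 9) = (X + 2*sqrt(-X))*(-9 + X) = (-9 + X)*(X + 2*sqrt(-X)))
D(f(V(2, 0)))**2 = ((1/(-1 + 54))**2 - 18*I/sqrt(-1 + 54) - 9/(-1 + 54) - 2*(-I/(-1 + 54)**(3/2)))**2 = ((1/53)**2 - 18*I*sqrt(53)/53 - 9/53 - 2*(-I*sqrt(53)/2809))**2 = ((1/53)**2 - 18*I*sqrt(53)/53 - 9*1/53 - 2*(-I*sqrt(53)/2809))**2 = (1/2809 - 18*I*sqrt(53)/53 - 9/53 - (-2)*I*sqrt(53)/2809)**2 = (1/2809 - 18*I*sqrt(53)/53 - 9/53 + 2*I*sqrt(53)/2809)**2 = (-476/2809 - 952*I*sqrt(53)/2809)**2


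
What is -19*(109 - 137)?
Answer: 532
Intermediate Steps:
-19*(109 - 137) = -19*(-28) = 532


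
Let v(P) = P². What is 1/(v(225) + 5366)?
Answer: 1/55991 ≈ 1.7860e-5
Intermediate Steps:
1/(v(225) + 5366) = 1/(225² + 5366) = 1/(50625 + 5366) = 1/55991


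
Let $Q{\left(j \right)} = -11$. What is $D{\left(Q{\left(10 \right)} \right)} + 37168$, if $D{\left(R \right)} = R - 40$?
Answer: $37117$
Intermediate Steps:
$D{\left(R \right)} = -40 + R$ ($D{\left(R \right)} = R - 40 = -40 + R$)
$D{\left(Q{\left(10 \right)} \right)} + 37168 = \left(-40 - 11\right) + 37168 = -51 + 37168 = 37117$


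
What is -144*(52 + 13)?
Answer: -9360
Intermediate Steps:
-144*(52 + 13) = -144*65 = -9360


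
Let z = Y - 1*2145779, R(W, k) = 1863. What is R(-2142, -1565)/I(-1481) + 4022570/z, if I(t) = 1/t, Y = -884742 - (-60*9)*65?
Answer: -8264679089933/2995421 ≈ -2.7591e+6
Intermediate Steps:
Y = -849642 (Y = -884742 - (-540)*65 = -884742 - 1*(-35100) = -884742 + 35100 = -849642)
z = -2995421 (z = -849642 - 1*2145779 = -849642 - 2145779 = -2995421)
R(-2142, -1565)/I(-1481) + 4022570/z = 1863/(1/(-1481)) + 4022570/(-2995421) = 1863/(-1/1481) + 4022570*(-1/2995421) = 1863*(-1481) - 4022570/2995421 = -2759103 - 4022570/2995421 = -8264679089933/2995421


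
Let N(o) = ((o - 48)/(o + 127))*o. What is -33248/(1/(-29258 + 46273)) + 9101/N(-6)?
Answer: -183290468059/324 ≈ -5.6571e+8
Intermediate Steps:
N(o) = o*(-48 + o)/(127 + o) (N(o) = ((-48 + o)/(127 + o))*o = o*(-48 + o)/(127 + o))
-33248/(1/(-29258 + 46273)) + 9101/N(-6) = -33248/(1/(-29258 + 46273)) + 9101/((-6*(-48 - 6)/(127 - 6))) = -33248/(1/17015) + 9101/((-6*(-54)/121)) = -33248/1/17015 + 9101/((-6*1/121*(-54))) = -33248*17015 + 9101/(324/121) = -565714720 + 9101*(121/324) = -565714720 + 1101221/324 = -183290468059/324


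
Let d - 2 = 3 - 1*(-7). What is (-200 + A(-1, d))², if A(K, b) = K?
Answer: 40401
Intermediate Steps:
d = 12 (d = 2 + (3 - 1*(-7)) = 2 + (3 + 7) = 2 + 10 = 12)
(-200 + A(-1, d))² = (-200 - 1)² = (-201)² = 40401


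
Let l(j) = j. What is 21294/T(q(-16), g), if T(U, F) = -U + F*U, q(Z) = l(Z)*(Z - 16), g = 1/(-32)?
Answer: -3549/88 ≈ -40.330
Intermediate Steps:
g = -1/32 ≈ -0.031250
q(Z) = Z*(-16 + Z) (q(Z) = Z*(Z - 16) = Z*(-16 + Z))
21294/T(q(-16), g) = 21294/(((-16*(-16 - 16))*(-1 - 1/32))) = 21294/((-16*(-32)*(-33/32))) = 21294/((512*(-33/32))) = 21294/(-528) = 21294*(-1/528) = -3549/88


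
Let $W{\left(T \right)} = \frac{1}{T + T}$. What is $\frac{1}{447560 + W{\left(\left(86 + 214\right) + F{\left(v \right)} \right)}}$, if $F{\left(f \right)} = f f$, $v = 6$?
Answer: $\frac{672}{300760321} \approx 2.2343 \cdot 10^{-6}$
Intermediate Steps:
$F{\left(f \right)} = f^{2}$
$W{\left(T \right)} = \frac{1}{2 T}$
$\frac{1}{447560 + W{\left(\left(86 + 214\right) + F{\left(v \right)} \right)}} = \frac{1}{447560 + \frac{1}{2 \left(\left(86 + 214\right) + 6^{2}\right)}} = \frac{1}{447560 + \frac{1}{2 \left(300 + 36\right)}} = \frac{1}{447560 + \frac{1}{2 \cdot 336}} = \frac{1}{447560 + \frac{1}{2} \cdot \frac{1}{336}} = \frac{1}{447560 + \frac{1}{672}} = \frac{1}{\frac{300760321}{672}} = \frac{672}{300760321}$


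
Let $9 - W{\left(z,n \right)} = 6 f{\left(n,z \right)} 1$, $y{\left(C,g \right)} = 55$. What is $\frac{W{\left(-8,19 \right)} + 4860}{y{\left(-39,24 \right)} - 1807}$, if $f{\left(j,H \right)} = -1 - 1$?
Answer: $- \frac{1627}{584} \approx -2.786$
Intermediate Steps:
$f{\left(j,H \right)} = -2$ ($f{\left(j,H \right)} = -1 - 1 = -2$)
$W{\left(z,n \right)} = 21$ ($W{\left(z,n \right)} = 9 - 6 \left(-2\right) 1 = 9 - \left(-12\right) 1 = 9 - -12 = 9 + 12 = 21$)
$\frac{W{\left(-8,19 \right)} + 4860}{y{\left(-39,24 \right)} - 1807} = \frac{21 + 4860}{55 - 1807} = \frac{4881}{-1752} = 4881 \left(- \frac{1}{1752}\right) = - \frac{1627}{584}$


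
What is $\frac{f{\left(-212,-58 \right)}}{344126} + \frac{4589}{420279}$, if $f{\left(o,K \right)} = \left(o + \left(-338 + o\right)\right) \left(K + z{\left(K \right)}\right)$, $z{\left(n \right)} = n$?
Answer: $\frac{841923817}{3144107199} \approx 0.26778$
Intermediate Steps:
$f{\left(o,K \right)} = 2 K \left(-338 + 2 o\right)$ ($f{\left(o,K \right)} = \left(o + \left(-338 + o\right)\right) \left(K + K\right) = \left(-338 + 2 o\right) 2 K = 2 K \left(-338 + 2 o\right)$)
$\frac{f{\left(-212,-58 \right)}}{344126} + \frac{4589}{420279} = \frac{4 \left(-58\right) \left(-169 - 212\right)}{344126} + \frac{4589}{420279} = 4 \left(-58\right) \left(-381\right) \frac{1}{344126} + 4589 \cdot \frac{1}{420279} = 88392 \cdot \frac{1}{344126} + \frac{4589}{420279} = \frac{44196}{172063} + \frac{4589}{420279} = \frac{841923817}{3144107199}$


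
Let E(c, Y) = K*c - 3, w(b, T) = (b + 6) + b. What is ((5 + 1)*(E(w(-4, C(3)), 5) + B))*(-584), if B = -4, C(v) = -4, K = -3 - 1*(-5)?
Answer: 38544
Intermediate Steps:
K = 2 (K = -3 + 5 = 2)
w(b, T) = 6 + 2*b (w(b, T) = (6 + b) + b = 6 + 2*b)
E(c, Y) = -3 + 2*c (E(c, Y) = 2*c - 3 = -3 + 2*c)
((5 + 1)*(E(w(-4, C(3)), 5) + B))*(-584) = ((5 + 1)*((-3 + 2*(6 + 2*(-4))) - 4))*(-584) = (6*((-3 + 2*(6 - 8)) - 4))*(-584) = (6*((-3 + 2*(-2)) - 4))*(-584) = (6*((-3 - 4) - 4))*(-584) = (6*(-7 - 4))*(-584) = (6*(-11))*(-584) = -66*(-584) = 38544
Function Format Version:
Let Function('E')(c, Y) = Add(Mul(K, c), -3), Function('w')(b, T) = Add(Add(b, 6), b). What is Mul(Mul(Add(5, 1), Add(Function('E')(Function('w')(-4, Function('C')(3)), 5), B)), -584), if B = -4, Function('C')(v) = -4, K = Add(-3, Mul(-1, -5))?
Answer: 38544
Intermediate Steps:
K = 2 (K = Add(-3, 5) = 2)
Function('w')(b, T) = Add(6, Mul(2, b)) (Function('w')(b, T) = Add(Add(6, b), b) = Add(6, Mul(2, b)))
Function('E')(c, Y) = Add(-3, Mul(2, c)) (Function('E')(c, Y) = Add(Mul(2, c), -3) = Add(-3, Mul(2, c)))
Mul(Mul(Add(5, 1), Add(Function('E')(Function('w')(-4, Function('C')(3)), 5), B)), -584) = Mul(Mul(Add(5, 1), Add(Add(-3, Mul(2, Add(6, Mul(2, -4)))), -4)), -584) = Mul(Mul(6, Add(Add(-3, Mul(2, Add(6, -8))), -4)), -584) = Mul(Mul(6, Add(Add(-3, Mul(2, -2)), -4)), -584) = Mul(Mul(6, Add(Add(-3, -4), -4)), -584) = Mul(Mul(6, Add(-7, -4)), -584) = Mul(Mul(6, -11), -584) = Mul(-66, -584) = 38544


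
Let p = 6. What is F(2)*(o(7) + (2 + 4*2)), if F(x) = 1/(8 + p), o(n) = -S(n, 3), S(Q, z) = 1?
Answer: 9/14 ≈ 0.64286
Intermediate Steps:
o(n) = -1 (o(n) = -1*1 = -1)
F(x) = 1/14 (F(x) = 1/(8 + 6) = 1/14)
F(2)*(o(7) + (2 + 4*2)) = (-1 + (2 + 4*2))/14 = (-1 + (2 + 8))/14 = (-1 + 10)/14 = (1/14)*9 = 9/14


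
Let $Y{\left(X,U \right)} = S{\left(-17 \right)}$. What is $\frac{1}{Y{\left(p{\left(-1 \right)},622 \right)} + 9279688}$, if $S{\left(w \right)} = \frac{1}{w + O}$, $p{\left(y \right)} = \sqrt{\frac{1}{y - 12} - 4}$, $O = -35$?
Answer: $\frac{52}{482543775} \approx 1.0776 \cdot 10^{-7}$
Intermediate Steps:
$p{\left(y \right)} = \sqrt{-4 + \frac{1}{-12 + y}}$ ($p{\left(y \right)} = \sqrt{\frac{1}{-12 + y} - 4} = \sqrt{-4 + \frac{1}{-12 + y}}$)
$S{\left(w \right)} = \frac{1}{-35 + w}$ ($S{\left(w \right)} = \frac{1}{w - 35} = \frac{1}{-35 + w}$)
$Y{\left(X,U \right)} = - \frac{1}{52}$ ($Y{\left(X,U \right)} = \frac{1}{-35 - 17} = \frac{1}{-52} = - \frac{1}{52}$)
$\frac{1}{Y{\left(p{\left(-1 \right)},622 \right)} + 9279688} = \frac{1}{- \frac{1}{52} + 9279688} = \frac{1}{\frac{482543775}{52}} = \frac{52}{482543775}$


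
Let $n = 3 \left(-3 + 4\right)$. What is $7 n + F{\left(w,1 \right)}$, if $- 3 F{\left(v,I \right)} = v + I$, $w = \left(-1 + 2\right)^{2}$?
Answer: $\frac{61}{3} \approx 20.333$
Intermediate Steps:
$w = 1$ ($w = 1^{2} = 1$)
$n = 3$ ($n = 3 \cdot 1 = 3$)
$F{\left(v,I \right)} = - \frac{I}{3} - \frac{v}{3}$ ($F{\left(v,I \right)} = - \frac{v + I}{3} = - \frac{I + v}{3} = - \frac{I}{3} - \frac{v}{3}$)
$7 n + F{\left(w,1 \right)} = 7 \cdot 3 - \frac{2}{3} = 21 - \frac{2}{3} = \frac{61}{3}$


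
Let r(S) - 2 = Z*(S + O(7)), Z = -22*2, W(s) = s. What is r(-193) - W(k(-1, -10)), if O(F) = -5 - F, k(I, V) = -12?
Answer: 9034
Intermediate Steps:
Z = -44
r(S) = 530 - 44*S (r(S) = 2 - 44*(S + (-5 - 1*7)) = 2 - 44*(S + (-5 - 7)) = 2 - 44*(S - 12) = 2 - 44*(-12 + S) = 2 + (528 - 44*S) = 530 - 44*S)
r(-193) - W(k(-1, -10)) = (530 - 44*(-193)) - 1*(-12) = (530 + 8492) + 12 = 9022 + 12 = 9034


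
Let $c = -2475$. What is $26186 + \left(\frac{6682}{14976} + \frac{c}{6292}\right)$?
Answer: $\frac{2156892799}{82368} \approx 26186.0$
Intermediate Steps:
$26186 + \left(\frac{6682}{14976} + \frac{c}{6292}\right) = 26186 + \left(\frac{6682}{14976} - \frac{2475}{6292}\right) = 26186 + \left(6682 \cdot \frac{1}{14976} - \frac{225}{572}\right) = 26186 + \left(\frac{257}{576} - \frac{225}{572}\right) = 26186 + \frac{4351}{82368} = \frac{2156892799}{82368}$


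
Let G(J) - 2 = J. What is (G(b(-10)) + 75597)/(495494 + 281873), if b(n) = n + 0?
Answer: 75589/777367 ≈ 0.097237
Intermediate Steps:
b(n) = n
G(J) = 2 + J
(G(b(-10)) + 75597)/(495494 + 281873) = ((2 - 10) + 75597)/(495494 + 281873) = (-8 + 75597)/777367 = 75589*(1/777367) = 75589/777367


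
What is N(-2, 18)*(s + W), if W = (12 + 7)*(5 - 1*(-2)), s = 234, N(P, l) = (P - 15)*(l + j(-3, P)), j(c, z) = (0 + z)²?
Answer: -137258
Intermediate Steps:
j(c, z) = z²
N(P, l) = (-15 + P)*(l + P²) (N(P, l) = (P - 15)*(l + P²) = (-15 + P)*(l + P²))
W = 133 (W = 19*(5 + 2) = 19*7 = 133)
N(-2, 18)*(s + W) = ((-2)³ - 15*18 - 15*(-2)² - 2*18)*(234 + 133) = (-8 - 270 - 15*4 - 36)*367 = (-8 - 270 - 60 - 36)*367 = -374*367 = -137258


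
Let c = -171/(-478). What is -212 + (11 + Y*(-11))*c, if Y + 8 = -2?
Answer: -80645/478 ≈ -168.71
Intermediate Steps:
Y = -10 (Y = -8 - 2 = -10)
c = 171/478 (c = -171*(-1/478) = 171/478 ≈ 0.35774)
-212 + (11 + Y*(-11))*c = -212 + (11 - 10*(-11))*(171/478) = -212 + (11 + 110)*(171/478) = -212 + 121*(171/478) = -212 + 20691/478 = -80645/478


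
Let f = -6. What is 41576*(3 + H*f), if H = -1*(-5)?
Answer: -1122552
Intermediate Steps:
H = 5
41576*(3 + H*f) = 41576*(3 + 5*(-6)) = 41576*(3 - 30) = 41576*(-27) = -1122552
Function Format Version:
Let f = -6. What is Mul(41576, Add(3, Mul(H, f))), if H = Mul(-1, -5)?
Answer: -1122552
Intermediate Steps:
H = 5
Mul(41576, Add(3, Mul(H, f))) = Mul(41576, Add(3, Mul(5, -6))) = Mul(41576, Add(3, -30)) = Mul(41576, -27) = -1122552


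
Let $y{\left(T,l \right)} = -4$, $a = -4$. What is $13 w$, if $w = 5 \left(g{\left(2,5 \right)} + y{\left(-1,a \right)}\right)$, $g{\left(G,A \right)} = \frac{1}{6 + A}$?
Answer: $- \frac{2795}{11} \approx -254.09$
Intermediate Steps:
$w = - \frac{215}{11}$ ($w = 5 \left(\frac{1}{6 + 5} - 4\right) = 5 \left(\frac{1}{11} - 4\right) = 5 \left(- \frac{43}{11}\right) = - \frac{215}{11} \approx -19.545$)
$13 w = 13 \left(- \frac{215}{11}\right) = - \frac{2795}{11}$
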